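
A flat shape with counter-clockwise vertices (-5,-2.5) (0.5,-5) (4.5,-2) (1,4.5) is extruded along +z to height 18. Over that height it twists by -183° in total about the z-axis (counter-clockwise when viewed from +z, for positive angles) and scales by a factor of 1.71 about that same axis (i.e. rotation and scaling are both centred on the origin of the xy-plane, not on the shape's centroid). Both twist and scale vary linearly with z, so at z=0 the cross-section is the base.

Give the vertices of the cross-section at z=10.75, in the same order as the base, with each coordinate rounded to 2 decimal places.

t = z/height = 10.75/18 = 0.597222
s = 1 + (scale-1)·z/height = 1 + (1.71-1)·10.75/18 = 1.424028
θ = twist·z/height = -183°·10.75/18 = -109.2917° = -1.907499 rad
cos θ = -0.330377, sin θ = -0.943849 (intermediates below are computed at full precision and shown rounded to 5 d.p.)
v1: (-5,-2.5) → rotate → (-0.70774,5.54519) → ×s → (-1.00784,7.89650) → (-1.01,7.90)
v2: (0.5,-5) → rotate → (-4.88443,1.17996) → ×s → (-6.95557,1.68030) → (-6.96,1.68)
v3: (4.5,-2) → rotate → (-3.37440,-3.58657) → ×s → (-4.80523,-5.10737) → (-4.81,-5.11)
v4: (1,4.5) → rotate → (3.91694,-2.43055) → ×s → (5.57784,-3.46117) → (5.58,-3.46)

Cross-section at z=10.75: (-1.01,7.90) (-6.96,1.68) (-4.81,-5.11) (5.58,-3.46)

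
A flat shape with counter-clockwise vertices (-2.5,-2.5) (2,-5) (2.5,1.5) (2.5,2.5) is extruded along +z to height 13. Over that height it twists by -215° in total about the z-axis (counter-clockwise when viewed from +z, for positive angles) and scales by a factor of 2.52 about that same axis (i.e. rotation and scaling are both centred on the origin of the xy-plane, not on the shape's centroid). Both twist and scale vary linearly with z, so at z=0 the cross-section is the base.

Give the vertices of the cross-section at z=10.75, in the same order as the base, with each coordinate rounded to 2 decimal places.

t = z/height = 10.75/13 = 0.826923
s = 1 + (scale-1)·z/height = 1 + (2.52-1)·10.75/13 = 2.256923
θ = twist·z/height = -215°·10.75/13 = -177.7885° = -3.102994 rad
cos θ = -0.999255, sin θ = -0.038589 (intermediates below are computed at full precision and shown rounded to 5 d.p.)
v1: (-2.5,-2.5) → rotate → (2.40167,2.59461) → ×s → (5.42037,5.85584) → (5.42,5.86)
v2: (2,-5) → rotate → (-2.19146,4.91910) → ×s → (-4.94595,11.10203) → (-4.95,11.10)
v3: (2.5,1.5) → rotate → (-2.44025,-1.59536) → ×s → (-5.50747,-3.60059) → (-5.51,-3.60)
v4: (2.5,2.5) → rotate → (-2.40167,-2.59461) → ×s → (-5.42037,-5.85584) → (-5.42,-5.86)

Cross-section at z=10.75: (5.42,5.86) (-4.95,11.10) (-5.51,-3.60) (-5.42,-5.86)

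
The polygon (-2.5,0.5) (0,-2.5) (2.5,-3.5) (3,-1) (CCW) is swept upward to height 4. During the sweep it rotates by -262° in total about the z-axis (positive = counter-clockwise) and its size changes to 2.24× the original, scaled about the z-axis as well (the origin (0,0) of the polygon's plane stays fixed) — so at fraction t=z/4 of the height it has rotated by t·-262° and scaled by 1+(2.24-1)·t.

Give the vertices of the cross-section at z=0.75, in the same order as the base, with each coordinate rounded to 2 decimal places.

t = z/height = 0.75/4 = 0.1875
s = 1 + (scale-1)·z/height = 1 + (2.24-1)·0.75/4 = 1.232500
θ = twist·z/height = -262°·0.75/4 = -49.1250° = -0.857393 rad
cos θ = 0.654411, sin θ = -0.756139 (intermediates below are computed at full precision and shown rounded to 5 d.p.)
v1: (-2.5,0.5) → rotate → (-1.25796,2.21755) → ×s → (-1.55043,2.73313) → (-1.55,2.73)
v2: (0,-2.5) → rotate → (-1.89035,-1.63603) → ×s → (-2.32985,-2.01640) → (-2.33,-2.02)
v3: (2.5,-3.5) → rotate → (-1.01046,-4.18079) → ×s → (-1.24539,-5.15282) → (-1.25,-5.15)
v4: (3,-1) → rotate → (1.20709,-2.92283) → ×s → (1.48774,-3.60239) → (1.49,-3.60)

Cross-section at z=0.75: (-1.55,2.73) (-2.33,-2.02) (-1.25,-5.15) (1.49,-3.60)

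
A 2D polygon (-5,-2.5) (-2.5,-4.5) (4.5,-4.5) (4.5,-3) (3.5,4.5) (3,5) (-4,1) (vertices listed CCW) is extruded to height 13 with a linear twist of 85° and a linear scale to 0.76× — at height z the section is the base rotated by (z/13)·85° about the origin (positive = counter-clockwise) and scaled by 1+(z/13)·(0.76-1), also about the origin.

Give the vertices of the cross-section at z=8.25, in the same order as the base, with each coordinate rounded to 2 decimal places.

t = z/height = 8.25/13 = 0.634615
s = 1 + (scale-1)·z/height = 1 + (0.76-1)·8.25/13 = 0.847692
θ = twist·z/height = 85°·8.25/13 = 53.9423° = 0.941471 rad
cos θ = 0.588600, sin θ = 0.808425 (intermediates below are computed at full precision and shown rounded to 5 d.p.)
v1: (-5,-2.5) → rotate → (-0.92194,-5.51362) → ×s → (-0.78152,-4.67386) → (-0.78,-4.67)
v2: (-2.5,-4.5) → rotate → (2.16641,-4.66976) → ×s → (1.83645,-3.95852) → (1.84,-3.96)
v3: (4.5,-4.5) → rotate → (6.28661,0.98921) → ×s → (5.32911,0.83855) → (5.33,0.84)
v4: (4.5,-3) → rotate → (5.07397,1.87211) → ×s → (4.30117,1.58698) → (4.30,1.59)
v5: (3.5,4.5) → rotate → (-1.57781,5.47818) → ×s → (-1.33750,4.64381) → (-1.34,4.64)
v6: (3,5) → rotate → (-2.27632,5.36827) → ×s → (-1.92962,4.55064) → (-1.93,4.55)
v7: (-4,1) → rotate → (-3.16282,-2.64510) → ×s → (-2.68110,-2.24223) → (-2.68,-2.24)

Cross-section at z=8.25: (-0.78,-4.67) (1.84,-3.96) (5.33,0.84) (4.30,1.59) (-1.34,4.64) (-1.93,4.55) (-2.68,-2.24)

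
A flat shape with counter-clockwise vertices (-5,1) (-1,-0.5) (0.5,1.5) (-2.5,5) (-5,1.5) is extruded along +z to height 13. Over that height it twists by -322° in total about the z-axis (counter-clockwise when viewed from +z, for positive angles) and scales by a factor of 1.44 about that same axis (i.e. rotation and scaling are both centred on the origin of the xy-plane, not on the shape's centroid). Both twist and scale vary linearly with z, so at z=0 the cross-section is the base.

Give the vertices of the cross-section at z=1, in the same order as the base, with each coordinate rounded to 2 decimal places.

t = z/height = 1/13 = 0.0769231
s = 1 + (scale-1)·z/height = 1 + (1.44-1)·1/13 = 1.033846
θ = twist·z/height = -322°·1/13 = -24.7692° = -0.432305 rad
cos θ = 0.908003, sin θ = -0.418965 (intermediates below are computed at full precision and shown rounded to 5 d.p.)
v1: (-5,1) → rotate → (-4.12105,3.00283) → ×s → (-4.26053,3.10446) → (-4.26,3.10)
v2: (-1,-0.5) → rotate → (-1.11748,-0.03504) → ×s → (-1.15531,-0.03622) → (-1.16,-0.04)
v3: (0.5,1.5) → rotate → (1.08245,1.15252) → ×s → (1.11908,1.19153) → (1.12,1.19)
v4: (-2.5,5) → rotate → (-0.17518,5.58742) → ×s → (-0.18111,5.77654) → (-0.18,5.78)
v5: (-5,1.5) → rotate → (-3.91157,3.45683) → ×s → (-4.04396,3.57383) → (-4.04,3.57)

Cross-section at z=1: (-4.26,3.10) (-1.16,-0.04) (1.12,1.19) (-0.18,5.78) (-4.04,3.57)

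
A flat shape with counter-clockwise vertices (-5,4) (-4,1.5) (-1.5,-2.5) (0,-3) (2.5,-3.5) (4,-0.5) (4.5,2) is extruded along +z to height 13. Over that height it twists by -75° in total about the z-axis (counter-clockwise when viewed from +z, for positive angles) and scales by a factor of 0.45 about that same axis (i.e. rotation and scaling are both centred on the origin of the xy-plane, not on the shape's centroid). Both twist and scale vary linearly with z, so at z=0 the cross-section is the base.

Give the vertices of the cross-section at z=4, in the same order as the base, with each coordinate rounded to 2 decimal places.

Cross-section at z=4: (-2.52,4.69) (-2.57,2.45) (-1.96,-1.42) (-0.98,-2.29) (0.77,-3.49) (2.89,-1.68) (4.09,0.06)

t = z/height = 4/13 = 0.307692
s = 1 + (scale-1)·z/height = 1 + (0.45-1)·4/13 = 0.830769
θ = twist·z/height = -75°·4/13 = -23.0769° = -0.402768 rad
cos θ = 0.919979, sin θ = -0.391967 (intermediates below are computed at full precision and shown rounded to 5 d.p.)
v1: (-5,4) → rotate → (-3.03203,5.63975) → ×s → (-2.51892,4.68533) → (-2.52,4.69)
v2: (-4,1.5) → rotate → (-3.09197,2.94784) → ×s → (-2.56871,2.44897) → (-2.57,2.45)
v3: (-1.5,-2.5) → rotate → (-2.35989,-1.71200) → ×s → (-1.96052,-1.42228) → (-1.96,-1.42)
v4: (0,-3) → rotate → (-1.17590,-2.75994) → ×s → (-0.97690,-2.29287) → (-0.98,-2.29)
v5: (2.5,-3.5) → rotate → (0.92807,-4.19984) → ×s → (0.77101,-3.48910) → (0.77,-3.49)
v6: (4,-0.5) → rotate → (3.48393,-2.02786) → ×s → (2.89435,-1.68468) → (2.89,-1.68)
v7: (4.5,2) → rotate → (4.92384,0.07611) → ×s → (4.09058,0.06323) → (4.09,0.06)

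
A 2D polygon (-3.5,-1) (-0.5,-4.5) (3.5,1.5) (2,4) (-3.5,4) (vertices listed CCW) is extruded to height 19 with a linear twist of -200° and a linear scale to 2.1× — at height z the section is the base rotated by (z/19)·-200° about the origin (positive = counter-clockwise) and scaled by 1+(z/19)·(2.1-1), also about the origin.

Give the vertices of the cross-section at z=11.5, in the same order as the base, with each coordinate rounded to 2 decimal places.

t = z/height = 11.5/19 = 0.605263
s = 1 + (scale-1)·z/height = 1 + (2.1-1)·11.5/19 = 1.665789
θ = twist·z/height = -200°·11.5/19 = -121.0526° = -2.112767 rad
cos θ = -0.515825, sin θ = -0.856694 (intermediates below are computed at full precision and shown rounded to 5 d.p.)
v1: (-3.5,-1) → rotate → (0.94869,3.51425) → ×s → (1.58033,5.85401) → (1.58,5.85)
v2: (-0.5,-4.5) → rotate → (-3.59721,2.74956) → ×s → (-5.99219,4.58019) → (-5.99,4.58)
v3: (3.5,1.5) → rotate → (-0.52035,-3.77217) → ×s → (-0.86679,-6.28363) → (-0.87,-6.28)
v4: (2,4) → rotate → (2.39512,-3.77669) → ×s → (3.98977,-6.29117) → (3.99,-6.29)
v5: (-3.5,4) → rotate → (5.23216,0.93513) → ×s → (8.71568,1.55773) → (8.72,1.56)

Cross-section at z=11.5: (1.58,5.85) (-5.99,4.58) (-0.87,-6.28) (3.99,-6.29) (8.72,1.56)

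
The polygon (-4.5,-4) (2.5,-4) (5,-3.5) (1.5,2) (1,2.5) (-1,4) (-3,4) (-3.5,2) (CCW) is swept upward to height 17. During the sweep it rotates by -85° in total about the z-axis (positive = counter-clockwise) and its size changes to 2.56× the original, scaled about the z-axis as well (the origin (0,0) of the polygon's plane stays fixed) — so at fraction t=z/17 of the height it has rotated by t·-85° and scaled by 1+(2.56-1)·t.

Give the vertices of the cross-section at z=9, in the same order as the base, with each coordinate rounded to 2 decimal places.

t = z/height = 9/17 = 0.529412
s = 1 + (scale-1)·z/height = 1 + (2.56-1)·9/17 = 1.825882
θ = twist·z/height = -85°·9/17 = -45.0000° = -0.785398 rad
cos θ = 0.707107, sin θ = -0.707107 (intermediates below are computed at full precision and shown rounded to 5 d.p.)
v1: (-4.5,-4) → rotate → (-6.01041,0.35355) → ×s → (-10.97430,0.64555) → (-10.97,0.65)
v2: (2.5,-4) → rotate → (-1.06066,-4.59619) → ×s → (-1.93664,-8.39211) → (-1.94,-8.39)
v3: (5,-3.5) → rotate → (1.06066,-6.01041) → ×s → (1.93664,-10.97430) → (1.94,-10.97)
v4: (1.5,2) → rotate → (2.47487,0.35355) → ×s → (4.51883,0.64555) → (4.52,0.65)
v5: (1,2.5) → rotate → (2.47487,1.06066) → ×s → (4.51883,1.93664) → (4.52,1.94)
v6: (-1,4) → rotate → (2.12132,3.53553) → ×s → (3.87328,6.45547) → (3.87,6.46)
v7: (-3,4) → rotate → (0.70711,4.94975) → ×s → (1.29109,9.03766) → (1.29,9.04)
v8: (-3.5,2) → rotate → (-1.06066,3.88909) → ×s → (-1.93664,7.10102) → (-1.94,7.10)

Cross-section at z=9: (-10.97,0.65) (-1.94,-8.39) (1.94,-10.97) (4.52,0.65) (4.52,1.94) (3.87,6.46) (1.29,9.04) (-1.94,7.10)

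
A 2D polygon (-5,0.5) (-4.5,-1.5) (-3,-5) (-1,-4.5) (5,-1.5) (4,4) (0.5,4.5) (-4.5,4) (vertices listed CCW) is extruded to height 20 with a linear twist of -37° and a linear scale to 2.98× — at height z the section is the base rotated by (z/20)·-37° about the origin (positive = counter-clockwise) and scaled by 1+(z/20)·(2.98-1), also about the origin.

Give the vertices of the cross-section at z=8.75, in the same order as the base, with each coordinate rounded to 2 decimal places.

t = z/height = 8.75/20 = 0.4375
s = 1 + (scale-1)·z/height = 1 + (2.98-1)·8.75/20 = 1.866250
θ = twist·z/height = -37°·8.75/20 = -16.1875° = -0.282525 rad
cos θ = 0.960355, sin θ = -0.278782 (intermediates below are computed at full precision and shown rounded to 5 d.p.)
v1: (-5,0.5) → rotate → (-4.66238,1.87409) → ×s → (-8.70117,3.49751) → (-8.70,3.50)
v2: (-4.5,-1.5) → rotate → (-4.73977,-0.18601) → ×s → (-8.84559,-0.34715) → (-8.85,-0.35)
v3: (-3,-5) → rotate → (-4.27497,-3.96543) → ×s → (-7.97817,-7.40048) → (-7.98,-7.40)
v4: (-1,-4.5) → rotate → (-2.21487,-4.04281) → ×s → (-4.13350,-7.54490) → (-4.13,-7.54)
v5: (5,-1.5) → rotate → (4.38360,-2.83444) → ×s → (8.18089,-5.28977) → (8.18,-5.29)
v6: (4,4) → rotate → (4.95654,2.72629) → ×s → (9.25015,5.08794) → (9.25,5.09)
v7: (0.5,4.5) → rotate → (1.73469,4.18220) → ×s → (3.23737,7.80504) → (3.24,7.81)
v8: (-4.5,4) → rotate → (-3.20647,5.09594) → ×s → (-5.98407,9.51029) → (-5.98,9.51)

Cross-section at z=8.75: (-8.70,3.50) (-8.85,-0.35) (-7.98,-7.40) (-4.13,-7.54) (8.18,-5.29) (9.25,5.09) (3.24,7.81) (-5.98,9.51)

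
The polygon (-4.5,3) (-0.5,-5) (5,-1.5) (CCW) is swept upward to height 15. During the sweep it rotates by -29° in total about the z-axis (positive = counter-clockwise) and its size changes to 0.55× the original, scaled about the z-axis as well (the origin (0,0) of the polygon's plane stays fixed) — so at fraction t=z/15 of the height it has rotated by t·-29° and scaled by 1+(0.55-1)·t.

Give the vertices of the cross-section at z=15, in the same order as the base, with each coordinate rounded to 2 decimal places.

t = z/height = 15/15 = 1
s = 1 + (scale-1)·z/height = 1 + (0.55-1)·15/15 = 0.550000
θ = twist·z/height = -29°·15/15 = -29.0000° = -0.506145 rad
cos θ = 0.874620, sin θ = -0.484810 (intermediates below are computed at full precision and shown rounded to 5 d.p.)
v1: (-4.5,3) → rotate → (-2.48136,4.80550) → ×s → (-1.36475,2.64303) → (-1.36,2.64)
v2: (-0.5,-5) → rotate → (-2.86136,-4.13069) → ×s → (-1.57375,-2.27188) → (-1.57,-2.27)
v3: (5,-1.5) → rotate → (3.64588,-3.73598) → ×s → (2.00524,-2.05479) → (2.01,-2.05)

Cross-section at z=15: (-1.36,2.64) (-1.57,-2.27) (2.01,-2.05)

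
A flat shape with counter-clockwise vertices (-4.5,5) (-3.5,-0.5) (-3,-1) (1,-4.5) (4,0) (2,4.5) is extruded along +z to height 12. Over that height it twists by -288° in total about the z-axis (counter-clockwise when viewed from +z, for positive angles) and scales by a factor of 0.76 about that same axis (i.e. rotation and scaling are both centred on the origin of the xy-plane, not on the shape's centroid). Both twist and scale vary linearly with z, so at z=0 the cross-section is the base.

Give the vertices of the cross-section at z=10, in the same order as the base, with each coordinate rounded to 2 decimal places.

Cross-section at z=10: (-1.66,-5.12) (1.75,-2.22) (1.89,-1.68) (2.72,2.49) (-1.60,2.77) (-3.92,-0.41)

t = z/height = 10/12 = 0.833333
s = 1 + (scale-1)·z/height = 1 + (0.76-1)·10/12 = 0.800000
θ = twist·z/height = -288°·10/12 = -240.0000° = -4.188790 rad
cos θ = -0.500000, sin θ = 0.866025 (intermediates below are computed at full precision and shown rounded to 5 d.p.)
v1: (-4.5,5) → rotate → (-2.08013,-6.39711) → ×s → (-1.66410,-5.11769) → (-1.66,-5.12)
v2: (-3.5,-0.5) → rotate → (2.18301,-2.78109) → ×s → (1.74641,-2.22487) → (1.75,-2.22)
v3: (-3,-1) → rotate → (2.36603,-2.09808) → ×s → (1.89282,-1.67846) → (1.89,-1.68)
v4: (1,-4.5) → rotate → (3.39711,3.11603) → ×s → (2.71769,2.49282) → (2.72,2.49)
v5: (4,0) → rotate → (-2.00000,3.46410) → ×s → (-1.60000,2.77128) → (-1.60,2.77)
v6: (2,4.5) → rotate → (-4.89711,-0.51795) → ×s → (-3.91769,-0.41436) → (-3.92,-0.41)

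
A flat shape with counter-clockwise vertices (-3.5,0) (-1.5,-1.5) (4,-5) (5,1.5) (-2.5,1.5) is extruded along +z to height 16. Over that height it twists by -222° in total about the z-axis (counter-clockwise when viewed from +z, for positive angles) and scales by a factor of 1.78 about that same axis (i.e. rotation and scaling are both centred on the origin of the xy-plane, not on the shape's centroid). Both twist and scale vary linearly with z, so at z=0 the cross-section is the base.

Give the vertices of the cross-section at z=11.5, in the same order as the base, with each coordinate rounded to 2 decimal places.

t = z/height = 11.5/16 = 0.71875
s = 1 + (scale-1)·z/height = 1 + (1.78-1)·11.5/16 = 1.560625
θ = twist·z/height = -222°·11.5/16 = -159.5625° = -2.784891 rad
cos θ = -0.937054, sin θ = -0.349185 (intermediates below are computed at full precision and shown rounded to 5 d.p.)
v1: (-3.5,0) → rotate → (3.27969,1.22215) → ×s → (5.11836,1.90732) → (5.12,1.91)
v2: (-1.5,-1.5) → rotate → (0.88180,1.92936) → ×s → (1.37616,3.01101) → (1.38,3.01)
v3: (4,-5) → rotate → (-5.49414,3.28853) → ×s → (-8.57429,5.13216) → (-8.57,5.13)
v4: (5,1.5) → rotate → (-4.16149,-3.15151) → ×s → (-6.49453,-4.91832) → (-6.49,-4.92)
v5: (-2.5,1.5) → rotate → (2.86641,-0.53262) → ×s → (4.47339,-0.83122) → (4.47,-0.83)

Cross-section at z=11.5: (5.12,1.91) (1.38,3.01) (-8.57,5.13) (-6.49,-4.92) (4.47,-0.83)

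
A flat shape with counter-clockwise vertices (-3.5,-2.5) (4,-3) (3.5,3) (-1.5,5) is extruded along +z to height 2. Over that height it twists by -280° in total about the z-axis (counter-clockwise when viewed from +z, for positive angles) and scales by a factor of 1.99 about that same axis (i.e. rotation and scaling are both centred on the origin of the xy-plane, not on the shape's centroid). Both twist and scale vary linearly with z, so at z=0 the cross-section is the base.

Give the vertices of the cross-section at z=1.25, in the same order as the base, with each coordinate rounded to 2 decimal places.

t = z/height = 1.25/2 = 0.625
s = 1 + (scale-1)·z/height = 1 + (1.99-1)·1.25/2 = 1.618750
θ = twist·z/height = -280°·1.25/2 = -175.0000° = -3.054326 rad
cos θ = -0.996195, sin θ = -0.087156 (intermediates below are computed at full precision and shown rounded to 5 d.p.)
v1: (-3.5,-2.5) → rotate → (3.26879,2.79553) → ×s → (5.29136,4.52527) → (5.29,4.53)
v2: (4,-3) → rotate → (-4.24625,2.63996) → ×s → (-6.87361,4.27344) → (-6.87,4.27)
v3: (3.5,3) → rotate → (-3.22521,-3.29363) → ×s → (-5.22082,-5.33156) → (-5.22,-5.33)
v4: (-1.5,5) → rotate → (1.93007,-4.85024) → ×s → (3.12430,-7.85133) → (3.12,-7.85)

Cross-section at z=1.25: (5.29,4.53) (-6.87,4.27) (-5.22,-5.33) (3.12,-7.85)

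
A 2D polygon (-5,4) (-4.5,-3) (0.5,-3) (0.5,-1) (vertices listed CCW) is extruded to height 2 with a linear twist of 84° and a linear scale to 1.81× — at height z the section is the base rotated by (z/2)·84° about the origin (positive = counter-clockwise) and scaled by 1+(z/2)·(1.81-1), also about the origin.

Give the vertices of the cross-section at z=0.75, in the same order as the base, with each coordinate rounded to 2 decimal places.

t = z/height = 0.75/2 = 0.375
s = 1 + (scale-1)·z/height = 1 + (1.81-1)·0.75/2 = 1.303750
θ = twist·z/height = 84°·0.75/2 = 31.5000° = 0.549779 rad
cos θ = 0.852640, sin θ = 0.522499 (intermediates below are computed at full precision and shown rounded to 5 d.p.)
v1: (-5,4) → rotate → (-6.35320,0.79807) → ×s → (-8.28298,1.04048) → (-8.28,1.04)
v2: (-4.5,-3) → rotate → (-2.26939,-4.90916) → ×s → (-2.95871,-6.40032) → (-2.96,-6.40)
v3: (0.5,-3) → rotate → (1.99382,-2.29667) → ×s → (2.59944,-2.99429) → (2.60,-2.99)
v4: (0.5,-1) → rotate → (0.94882,-0.59139) → ×s → (1.23702,-0.77103) → (1.24,-0.77)

Cross-section at z=0.75: (-8.28,1.04) (-2.96,-6.40) (2.60,-2.99) (1.24,-0.77)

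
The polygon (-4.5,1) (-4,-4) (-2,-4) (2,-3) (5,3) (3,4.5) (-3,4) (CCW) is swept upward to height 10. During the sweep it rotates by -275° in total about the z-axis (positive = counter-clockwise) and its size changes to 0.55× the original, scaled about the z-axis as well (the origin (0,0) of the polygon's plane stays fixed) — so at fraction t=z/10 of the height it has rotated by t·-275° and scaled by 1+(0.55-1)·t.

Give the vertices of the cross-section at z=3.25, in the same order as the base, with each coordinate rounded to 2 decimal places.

t = z/height = 3.25/10 = 0.325
s = 1 + (scale-1)·z/height = 1 + (0.55-1)·3.25/10 = 0.853750
θ = twist·z/height = -275°·3.25/10 = -89.3750° = -1.559888 rad
cos θ = 0.010908, sin θ = -0.999941 (intermediates below are computed at full precision and shown rounded to 5 d.p.)
v1: (-4.5,1) → rotate → (0.95085,4.51064) → ×s → (0.81179,3.85096) → (0.81,3.85)
v2: (-4,-4) → rotate → (-4.04339,3.95613) → ×s → (-3.45205,3.37755) → (-3.45,3.38)
v3: (-2,-4) → rotate → (-4.02158,1.95625) → ×s → (-3.43342,1.67015) → (-3.43,1.67)
v4: (2,-3) → rotate → (-2.97801,-2.03261) → ×s → (-2.54247,-1.73534) → (-2.54,-1.74)
v5: (5,3) → rotate → (3.05436,-4.96698) → ×s → (2.60766,-4.24056) → (2.61,-4.24)
v6: (3,4.5) → rotate → (4.53246,-2.95074) → ×s → (3.86958,-2.51919) → (3.87,-2.52)
v7: (-3,4) → rotate → (3.96704,3.04345) → ×s → (3.38686,2.59835) → (3.39,2.60)

Cross-section at z=3.25: (0.81,3.85) (-3.45,3.38) (-3.43,1.67) (-2.54,-1.74) (2.61,-4.24) (3.87,-2.52) (3.39,2.60)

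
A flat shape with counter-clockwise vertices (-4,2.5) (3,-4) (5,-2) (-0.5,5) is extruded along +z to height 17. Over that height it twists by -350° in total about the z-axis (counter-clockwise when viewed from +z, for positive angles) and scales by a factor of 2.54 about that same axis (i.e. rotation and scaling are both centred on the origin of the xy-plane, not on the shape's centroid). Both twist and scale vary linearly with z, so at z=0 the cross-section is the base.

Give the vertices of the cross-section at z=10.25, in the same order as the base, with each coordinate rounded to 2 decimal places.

Cross-section at z=10.25: (4.12,-8.11) (-0.98,9.59) (-6.27,8.28) (-4.14,-8.76)

t = z/height = 10.25/17 = 0.602941
s = 1 + (scale-1)·z/height = 1 + (2.54-1)·10.25/17 = 1.928529
θ = twist·z/height = -350°·10.25/17 = -211.0294° = -3.683158 rad
cos θ = -0.856903, sin θ = 0.515478 (intermediates below are computed at full precision and shown rounded to 5 d.p.)
v1: (-4,2.5) → rotate → (2.13892,-4.20417) → ×s → (4.12496,-8.10786) → (4.12,-8.11)
v2: (3,-4) → rotate → (-0.50880,4.97405) → ×s → (-0.98123,9.59259) → (-0.98,9.59)
v3: (5,-2) → rotate → (-3.25356,4.29120) → ×s → (-6.27458,8.27570) → (-6.27,8.28)
v4: (-0.5,5) → rotate → (-2.14894,-4.54225) → ×s → (-4.14429,-8.75987) → (-4.14,-8.76)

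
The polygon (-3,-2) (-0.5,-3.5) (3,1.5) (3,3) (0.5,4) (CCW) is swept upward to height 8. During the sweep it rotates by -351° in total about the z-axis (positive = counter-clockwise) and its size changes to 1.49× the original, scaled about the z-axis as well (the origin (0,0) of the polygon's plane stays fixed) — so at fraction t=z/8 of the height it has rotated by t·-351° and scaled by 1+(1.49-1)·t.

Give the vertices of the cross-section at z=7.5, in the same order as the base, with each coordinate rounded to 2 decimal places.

Cross-section at z=7.5: (-2.25,-4.75) (2.00,-4.76) (2.63,4.13) (1.50,6.01) (-2.38,5.38)

t = z/height = 7.5/8 = 0.9375
s = 1 + (scale-1)·z/height = 1 + (1.49-1)·7.5/8 = 1.459375
θ = twist·z/height = -351°·7.5/8 = -329.0625° = -5.743224 rad
cos θ = 0.857729, sin θ = 0.514103 (intermediates below are computed at full precision and shown rounded to 5 d.p.)
v1: (-3,-2) → rotate → (-1.54498,-3.25777) → ×s → (-2.25471,-4.75430) → (-2.25,-4.75)
v2: (-0.5,-3.5) → rotate → (1.37050,-3.25910) → ×s → (2.00007,-4.75625) → (2.00,-4.76)
v3: (3,1.5) → rotate → (1.80203,2.82890) → ×s → (2.62984,4.12843) → (2.63,4.13)
v4: (3,3) → rotate → (1.03088,4.11549) → ×s → (1.50444,6.00605) → (1.50,6.01)
v5: (0.5,4) → rotate → (-1.62755,3.68797) → ×s → (-2.37520,5.38213) → (-2.38,5.38)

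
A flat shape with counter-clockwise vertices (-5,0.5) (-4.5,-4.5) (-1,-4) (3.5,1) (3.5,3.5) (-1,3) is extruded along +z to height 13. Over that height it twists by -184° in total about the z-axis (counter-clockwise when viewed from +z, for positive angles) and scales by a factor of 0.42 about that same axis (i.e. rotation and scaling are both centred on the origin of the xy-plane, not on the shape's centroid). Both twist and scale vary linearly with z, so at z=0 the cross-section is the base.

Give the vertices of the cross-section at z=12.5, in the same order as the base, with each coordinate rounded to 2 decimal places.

t = z/height = 12.5/13 = 0.961538
s = 1 + (scale-1)·z/height = 1 + (0.42-1)·12.5/13 = 0.442308
θ = twist·z/height = -184°·12.5/13 = -176.9231° = -3.087890 rad
cos θ = -0.998558, sin θ = -0.053677 (intermediates below are computed at full precision and shown rounded to 5 d.p.)
v1: (-5,0.5) → rotate → (5.01963,-0.23090) → ×s → (2.22022,-0.10213) → (2.22,-0.10)
v2: (-4.5,-4.5) → rotate → (4.25197,4.73506) → ×s → (1.88068,2.09435) → (1.88,2.09)
v3: (-1,-4) → rotate → (0.78385,4.04791) → ×s → (0.34670,1.79042) → (0.35,1.79)
v4: (3.5,1) → rotate → (-3.44128,-1.18643) → ×s → (-1.52210,-0.52477) → (-1.52,-0.52)
v5: (3.5,3.5) → rotate → (-3.30709,-3.68282) → ×s → (-1.46275,-1.62894) → (-1.46,-1.63)
v6: (-1,3) → rotate → (1.15959,-2.94200) → ×s → (0.51289,-1.30127) → (0.51,-1.30)

Cross-section at z=12.5: (2.22,-0.10) (1.88,2.09) (0.35,1.79) (-1.52,-0.52) (-1.46,-1.63) (0.51,-1.30)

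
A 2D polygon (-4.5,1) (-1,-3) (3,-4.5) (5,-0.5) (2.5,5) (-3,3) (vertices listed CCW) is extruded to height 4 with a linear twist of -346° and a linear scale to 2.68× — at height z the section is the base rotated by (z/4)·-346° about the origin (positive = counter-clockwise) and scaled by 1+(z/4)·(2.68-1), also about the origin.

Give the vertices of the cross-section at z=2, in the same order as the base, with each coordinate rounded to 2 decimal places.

Cross-section at z=2: (8.44,-0.82) (1.15,5.70) (-6.49,7.55) (-9.24,-0.21) (-3.44,-9.69) (6.15,-4.81)

t = z/height = 2/4 = 0.5
s = 1 + (scale-1)·z/height = 1 + (2.68-1)·2/4 = 1.840000
θ = twist·z/height = -346°·2/4 = -173.0000° = -3.019420 rad
cos θ = -0.992546, sin θ = -0.121869 (intermediates below are computed at full precision and shown rounded to 5 d.p.)
v1: (-4.5,1) → rotate → (4.58833,-0.44413) → ×s → (8.44252,-0.81721) → (8.44,-0.82)
v2: (-1,-3) → rotate → (0.62694,3.09951) → ×s → (1.15357,5.70309) → (1.15,5.70)
v3: (3,-4.5) → rotate → (-3.52605,4.10085) → ×s → (-6.48793,7.54556) → (-6.49,7.55)
v4: (5,-0.5) → rotate → (-5.02367,-0.11307) → ×s → (-9.24354,-0.20806) → (-9.24,-0.21)
v5: (2.5,5) → rotate → (-1.87202,-5.26740) → ×s → (-3.44451,-9.69202) → (-3.44,-9.69)
v6: (-3,3) → rotate → (3.34325,-2.61203) → ×s → (6.15157,-4.80614) → (6.15,-4.81)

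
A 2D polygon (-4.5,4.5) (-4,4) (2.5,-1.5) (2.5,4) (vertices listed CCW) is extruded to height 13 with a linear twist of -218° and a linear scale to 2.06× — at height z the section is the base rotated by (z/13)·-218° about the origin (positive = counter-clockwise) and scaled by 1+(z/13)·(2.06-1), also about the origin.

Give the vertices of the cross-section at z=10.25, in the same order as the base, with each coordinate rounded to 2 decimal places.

t = z/height = 10.25/13 = 0.788462
s = 1 + (scale-1)·z/height = 1 + (2.06-1)·10.25/13 = 1.835769
θ = twist·z/height = -218°·10.25/13 = -171.8846° = -2.999952 rad
cos θ = -0.989986, sin θ = -0.141167 (intermediates below are computed at full precision and shown rounded to 5 d.p.)
v1: (-4.5,4.5) → rotate → (5.09019,-3.81968) → ×s → (9.34441,-7.01206) → (9.34,-7.01)
v2: (-4,4) → rotate → (4.52461,-3.39527) → ×s → (8.30614,-6.23294) → (8.31,-6.23)
v3: (2.5,-1.5) → rotate → (-2.68672,1.13206) → ×s → (-4.93219,2.07820) → (-4.93,2.08)
v4: (2.5,4) → rotate → (-1.91030,-4.31286) → ×s → (-3.50686,-7.91742) → (-3.51,-7.92)

Cross-section at z=10.25: (9.34,-7.01) (8.31,-6.23) (-4.93,2.08) (-3.51,-7.92)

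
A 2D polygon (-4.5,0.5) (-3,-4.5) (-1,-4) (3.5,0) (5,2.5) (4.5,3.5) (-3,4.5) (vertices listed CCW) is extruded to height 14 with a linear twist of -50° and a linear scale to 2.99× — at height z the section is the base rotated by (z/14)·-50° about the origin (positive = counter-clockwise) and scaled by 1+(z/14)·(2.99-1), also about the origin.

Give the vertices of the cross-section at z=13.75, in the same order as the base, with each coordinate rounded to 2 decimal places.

Cross-section at z=13.75: (-7.59,11.02) (-15.85,-2.00) (-10.87,-5.50) (6.77,-7.82) (15.25,-6.33) (16.52,-3.28) (4.25,15.40)

t = z/height = 13.75/14 = 0.982143
s = 1 + (scale-1)·z/height = 1 + (2.99-1)·13.75/14 = 2.954464
θ = twist·z/height = -50°·13.75/14 = -49.1071° = -0.857081 rad
cos θ = 0.654647, sin θ = -0.755935 (intermediates below are computed at full precision and shown rounded to 5 d.p.)
v1: (-4.5,0.5) → rotate → (-2.56794,3.72903) → ×s → (-7.58689,11.01729) → (-7.59,11.02)
v2: (-3,-4.5) → rotate → (-5.36565,-0.67810) → ×s → (-15.85261,-2.00344) → (-15.85,-2.00)
v3: (-1,-4) → rotate → (-3.67839,-1.86265) → ×s → (-10.86766,-5.50314) → (-10.87,-5.50)
v4: (3.5,0) → rotate → (2.29126,-2.64577) → ×s → (6.76945,-7.81684) → (6.77,-7.82)
v5: (5,2.5) → rotate → (5.16307,-2.14306) → ×s → (15.25411,-6.33159) → (15.25,-6.33)
v6: (4.5,3.5) → rotate → (5.59168,-1.11044) → ×s → (16.52043,-3.28077) → (16.52,-3.28)
v7: (-3,4.5) → rotate → (1.43777,5.21371) → ×s → (4.24783,15.40373) → (4.25,15.40)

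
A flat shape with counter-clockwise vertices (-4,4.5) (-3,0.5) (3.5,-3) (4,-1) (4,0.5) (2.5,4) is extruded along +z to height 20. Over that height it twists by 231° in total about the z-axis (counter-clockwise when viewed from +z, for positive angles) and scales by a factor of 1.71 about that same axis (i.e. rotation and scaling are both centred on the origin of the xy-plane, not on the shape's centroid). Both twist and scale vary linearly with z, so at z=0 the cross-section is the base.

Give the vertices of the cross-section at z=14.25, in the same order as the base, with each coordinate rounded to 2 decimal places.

Cross-section at z=14.25: (4.01,-8.13) (4.16,-1.93) (-3.88,5.76) (-5.41,3.05) (-6.01,0.87) (-5.23,-4.81)

t = z/height = 14.25/20 = 0.7125
s = 1 + (scale-1)·z/height = 1 + (1.71-1)·14.25/20 = 1.505875
θ = twist·z/height = 231°·14.25/20 = 164.5875° = 2.872594 rad
cos θ = -0.964037, sin θ = 0.265766 (intermediates below are computed at full precision and shown rounded to 5 d.p.)
v1: (-4,4.5) → rotate → (2.66020,-5.40123) → ×s → (4.00593,-8.13358) → (4.01,-8.13)
v2: (-3,0.5) → rotate → (2.75923,-1.27932) → ×s → (4.15505,-1.92649) → (4.16,-1.93)
v3: (3.5,-3) → rotate → (-2.57683,3.82229) → ×s → (-3.88039,5.75590) → (-3.88,5.76)
v4: (4,-1) → rotate → (-3.59038,2.02710) → ×s → (-5.40667,3.05256) → (-5.41,3.05)
v5: (4,0.5) → rotate → (-3.98903,0.58105) → ×s → (-6.00699,0.87498) → (-6.01,0.87)
v6: (2.5,4) → rotate → (-3.47316,-3.19173) → ×s → (-5.23014,-4.80635) → (-5.23,-4.81)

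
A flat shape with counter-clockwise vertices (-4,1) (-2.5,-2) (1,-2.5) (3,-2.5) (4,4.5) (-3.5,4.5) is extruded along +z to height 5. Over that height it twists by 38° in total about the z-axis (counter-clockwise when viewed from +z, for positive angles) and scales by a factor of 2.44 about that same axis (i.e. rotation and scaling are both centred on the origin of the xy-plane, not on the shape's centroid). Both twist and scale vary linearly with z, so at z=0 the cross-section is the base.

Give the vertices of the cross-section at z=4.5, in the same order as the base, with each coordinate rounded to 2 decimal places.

Cross-section at z=4.5: (-8.89,-3.26) (-2.17,-7.02) (5.13,-3.46) (8.92,-0.88) (1.79,13.71) (-12.45,4.03)

t = z/height = 4.5/5 = 0.9
s = 1 + (scale-1)·z/height = 1 + (2.44-1)·4.5/5 = 2.296000
θ = twist·z/height = 38°·4.5/5 = 34.2000° = 0.596903 rad
cos θ = 0.827081, sin θ = 0.562083 (intermediates below are computed at full precision and shown rounded to 5 d.p.)
v1: (-4,1) → rotate → (-3.87041,-1.42125) → ×s → (-8.88645,-3.26320) → (-8.89,-3.26)
v2: (-2.5,-2) → rotate → (-0.94353,-3.05937) → ×s → (-2.16636,-7.02431) → (-2.17,-7.02)
v3: (1,-2.5) → rotate → (2.23229,-1.50562) → ×s → (5.12534,-3.45690) → (5.13,-3.46)
v4: (3,-2.5) → rotate → (3.88645,-0.38145) → ×s → (8.92329,-0.87581) → (8.92,-0.88)
v5: (4,4.5) → rotate → (0.77895,5.97020) → ×s → (1.78846,13.70757) → (1.79,13.71)
v6: (-3.5,4.5) → rotate → (-5.42416,1.75457) → ×s → (-12.45386,4.02849) → (-12.45,4.03)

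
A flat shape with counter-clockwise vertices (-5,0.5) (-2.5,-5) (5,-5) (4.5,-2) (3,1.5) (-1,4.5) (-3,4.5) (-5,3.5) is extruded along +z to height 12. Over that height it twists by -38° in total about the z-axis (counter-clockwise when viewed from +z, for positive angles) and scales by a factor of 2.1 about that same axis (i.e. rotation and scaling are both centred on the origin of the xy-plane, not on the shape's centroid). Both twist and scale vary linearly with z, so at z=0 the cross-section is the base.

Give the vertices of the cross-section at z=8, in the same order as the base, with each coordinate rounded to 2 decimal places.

t = z/height = 8/12 = 0.666667
s = 1 + (scale-1)·z/height = 1 + (2.1-1)·8/12 = 1.733333
θ = twist·z/height = -38°·8/12 = -25.3333° = -0.442150 rad
cos θ = 0.903834, sin θ = -0.427884 (intermediates below are computed at full precision and shown rounded to 5 d.p.)
v1: (-5,0.5) → rotate → (-4.30523,2.59134) → ×s → (-7.46239,4.49165) → (-7.46,4.49)
v2: (-2.5,-5) → rotate → (-4.39900,-3.44946) → ×s → (-7.62494,-5.97906) → (-7.62,-5.98)
v3: (5,-5) → rotate → (2.37975,-6.65859) → ×s → (4.12490,-11.54155) → (4.12,-11.54)
v4: (4.5,-2) → rotate → (3.21148,-3.73314) → ×s → (5.56657,-6.47078) → (5.57,-6.47)
v5: (3,1.5) → rotate → (3.35333,0.07210) → ×s → (5.81243,0.12497) → (5.81,0.12)
v6: (-1,4.5) → rotate → (1.02164,4.49514) → ×s → (1.77085,7.79157) → (1.77,7.79)
v7: (-3,4.5) → rotate → (-0.78602,5.35090) → ×s → (-1.36244,9.27490) → (-1.36,9.27)
v8: (-5,3.5) → rotate → (-3.02158,5.30284) → ×s → (-5.23740,9.19158) → (-5.24,9.19)

Cross-section at z=8: (-7.46,4.49) (-7.62,-5.98) (4.12,-11.54) (5.57,-6.47) (5.81,0.12) (1.77,7.79) (-1.36,9.27) (-5.24,9.19)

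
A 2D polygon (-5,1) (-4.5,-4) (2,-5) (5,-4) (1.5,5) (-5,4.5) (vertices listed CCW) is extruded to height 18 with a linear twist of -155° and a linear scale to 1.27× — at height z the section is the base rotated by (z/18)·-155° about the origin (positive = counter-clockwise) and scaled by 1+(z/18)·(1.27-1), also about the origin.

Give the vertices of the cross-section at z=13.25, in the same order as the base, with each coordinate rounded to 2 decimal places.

Cross-section at z=13.25: (3.54,4.98) (-2.17,6.88) (-6.45,0.26) (-6.82,-3.51) (4.74,-4.09) (7.37,3.27)

t = z/height = 13.25/18 = 0.736111
s = 1 + (scale-1)·z/height = 1 + (1.27-1)·13.25/18 = 1.198750
θ = twist·z/height = -155°·13.25/18 = -114.0972° = -1.991372 rad
cos θ = -0.408286, sin θ = -0.912854 (intermediates below are computed at full precision and shown rounded to 5 d.p.)
v1: (-5,1) → rotate → (2.95428,4.15598) → ×s → (3.54145,4.98199) → (3.54,4.98)
v2: (-4.5,-4) → rotate → (-1.81413,5.74099) → ×s → (-2.17469,6.88201) → (-2.17,6.88)
v3: (2,-5) → rotate → (-5.38084,0.21572) → ×s → (-6.45028,0.25860) → (-6.45,0.26)
v4: (5,-4) → rotate → (-5.69285,-2.93113) → ×s → (-6.82430,-3.51369) → (-6.82,-3.51)
v5: (1.5,5) → rotate → (3.95184,-3.41071) → ×s → (4.73727,-4.08859) → (4.74,-4.09)
v6: (-5,4.5) → rotate → (6.14927,2.72698) → ×s → (7.37144,3.26897) → (7.37,3.27)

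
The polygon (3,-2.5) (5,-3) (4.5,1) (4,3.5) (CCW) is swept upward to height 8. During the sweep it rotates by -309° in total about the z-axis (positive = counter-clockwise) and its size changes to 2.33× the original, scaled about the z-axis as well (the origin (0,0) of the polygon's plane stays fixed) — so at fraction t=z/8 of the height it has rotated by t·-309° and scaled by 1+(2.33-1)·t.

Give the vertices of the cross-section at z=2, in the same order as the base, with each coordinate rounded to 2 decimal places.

t = z/height = 2/8 = 0.25
s = 1 + (scale-1)·z/height = 1 + (2.33-1)·2/8 = 1.332500
θ = twist·z/height = -309°·2/8 = -77.2500° = -1.348267 rad
cos θ = 0.220697, sin θ = -0.975342 (intermediates below are computed at full precision and shown rounded to 5 d.p.)
v1: (3,-2.5) → rotate → (-1.77626,-3.47777) → ×s → (-2.36687,-4.63413) → (-2.37,-4.63)
v2: (5,-3) → rotate → (-1.82254,-5.53880) → ×s → (-2.42853,-7.38046) → (-2.43,-7.38)
v3: (4.5,1) → rotate → (1.96848,-4.16834) → ×s → (2.62300,-5.55432) → (2.62,-5.55)
v4: (4,3.5) → rotate → (4.29649,-3.12893) → ×s → (5.72507,-4.16930) → (5.73,-4.17)

Cross-section at z=2: (-2.37,-4.63) (-2.43,-7.38) (2.62,-5.55) (5.73,-4.17)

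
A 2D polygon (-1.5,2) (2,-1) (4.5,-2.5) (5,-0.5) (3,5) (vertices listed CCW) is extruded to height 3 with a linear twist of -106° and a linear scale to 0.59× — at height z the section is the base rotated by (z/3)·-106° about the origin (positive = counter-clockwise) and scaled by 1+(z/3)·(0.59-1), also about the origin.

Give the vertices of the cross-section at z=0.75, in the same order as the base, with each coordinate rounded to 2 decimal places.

t = z/height = 0.75/3 = 0.25
s = 1 + (scale-1)·z/height = 1 + (0.59-1)·0.75/3 = 0.897500
θ = twist·z/height = -106°·0.75/3 = -26.5000° = -0.462512 rad
cos θ = 0.894934, sin θ = -0.446198 (intermediates below are computed at full precision and shown rounded to 5 d.p.)
v1: (-1.5,2) → rotate → (-0.45001,2.45917) → ×s → (-0.40388,2.20710) → (-0.40,2.21)
v2: (2,-1) → rotate → (1.34367,-1.78733) → ×s → (1.20594,-1.60413) → (1.21,-1.60)
v3: (4.5,-2.5) → rotate → (2.91171,-4.24523) → ×s → (2.61326,-3.81009) → (2.61,-3.81)
v4: (5,-0.5) → rotate → (4.25157,-2.67846) → ×s → (3.81579,-2.40391) → (3.82,-2.40)
v5: (3,5) → rotate → (4.91579,3.13608) → ×s → (4.41192,2.81463) → (4.41,2.81)

Cross-section at z=0.75: (-0.40,2.21) (1.21,-1.60) (2.61,-3.81) (3.82,-2.40) (4.41,2.81)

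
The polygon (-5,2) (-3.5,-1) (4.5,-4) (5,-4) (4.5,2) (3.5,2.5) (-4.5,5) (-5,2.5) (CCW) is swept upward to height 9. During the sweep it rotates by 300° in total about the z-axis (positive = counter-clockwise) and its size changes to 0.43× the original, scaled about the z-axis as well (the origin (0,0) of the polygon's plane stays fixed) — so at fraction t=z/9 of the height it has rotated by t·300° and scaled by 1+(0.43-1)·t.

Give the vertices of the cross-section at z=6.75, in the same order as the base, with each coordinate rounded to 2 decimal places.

Cross-section at z=6.75: (2.83,1.21) (1.01,1.82) (-3.44,-0.20) (-3.64,-0.40) (-1.01,-2.63) (-0.40,-2.43) (3.85,-0.20) (3.04,1.01)

t = z/height = 6.75/9 = 0.75
s = 1 + (scale-1)·z/height = 1 + (0.43-1)·6.75/9 = 0.572500
θ = twist·z/height = 300°·6.75/9 = 225.0000° = 3.926991 rad
cos θ = -0.707107, sin θ = -0.707107 (intermediates below are computed at full precision and shown rounded to 5 d.p.)
v1: (-5,2) → rotate → (4.94975,2.12132) → ×s → (2.83373,1.21446) → (2.83,1.21)
v2: (-3.5,-1) → rotate → (1.76777,3.18198) → ×s → (1.01205,1.82168) → (1.01,1.82)
v3: (4.5,-4) → rotate → (-6.01041,-0.35355) → ×s → (-3.44096,-0.20241) → (-3.44,-0.20)
v4: (5,-4) → rotate → (-6.36396,-0.70711) → ×s → (-3.64337,-0.40482) → (-3.64,-0.40)
v5: (4.5,2) → rotate → (-1.76777,-4.59619) → ×s → (-1.01205,-2.63132) → (-1.01,-2.63)
v6: (3.5,2.5) → rotate → (-0.70711,-4.24264) → ×s → (-0.40482,-2.42891) → (-0.40,-2.43)
v7: (-4.5,5) → rotate → (6.71751,-0.35355) → ×s → (3.84578,-0.20241) → (3.85,-0.20)
v8: (-5,2.5) → rotate → (5.30330,1.76777) → ×s → (3.03614,1.01205) → (3.04,1.01)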